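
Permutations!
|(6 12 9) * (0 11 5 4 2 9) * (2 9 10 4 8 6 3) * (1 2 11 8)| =|(0 8 6 12)(1 2 10 4 9 3 11 5)| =8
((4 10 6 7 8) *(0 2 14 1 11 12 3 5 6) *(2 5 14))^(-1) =(0 10 4 8 7 6 5)(1 14 3 12 11)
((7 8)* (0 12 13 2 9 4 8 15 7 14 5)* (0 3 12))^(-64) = ((2 9 4 8 14 5 3 12 13)(7 15))^(-64) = (15)(2 13 12 3 5 14 8 4 9)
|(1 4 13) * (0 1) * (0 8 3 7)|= 7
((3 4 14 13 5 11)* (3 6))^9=((3 4 14 13 5 11 6))^9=(3 14 5 6 4 13 11)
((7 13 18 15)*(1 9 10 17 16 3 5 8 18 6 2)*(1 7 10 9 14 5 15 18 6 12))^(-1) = ((18)(1 14 5 8 6 2 7 13 12)(3 15 10 17 16))^(-1) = (18)(1 12 13 7 2 6 8 5 14)(3 16 17 10 15)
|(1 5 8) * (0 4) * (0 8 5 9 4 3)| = 4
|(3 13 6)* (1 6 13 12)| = |(13)(1 6 3 12)| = 4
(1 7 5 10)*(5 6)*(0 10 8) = (0 10 1 7 6 5 8) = [10, 7, 2, 3, 4, 8, 5, 6, 0, 9, 1]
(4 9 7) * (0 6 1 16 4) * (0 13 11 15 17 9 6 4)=(0 4 6 1 16)(7 13 11 15 17 9)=[4, 16, 2, 3, 6, 5, 1, 13, 8, 7, 10, 15, 12, 11, 14, 17, 0, 9]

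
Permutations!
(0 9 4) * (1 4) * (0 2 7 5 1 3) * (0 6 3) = (0 9)(1 4 2 7 5)(3 6) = [9, 4, 7, 6, 2, 1, 3, 5, 8, 0]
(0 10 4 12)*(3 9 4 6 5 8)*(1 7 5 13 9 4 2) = (0 10 6 13 9 2 1 7 5 8 3 4 12) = [10, 7, 1, 4, 12, 8, 13, 5, 3, 2, 6, 11, 0, 9]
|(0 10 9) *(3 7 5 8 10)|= 7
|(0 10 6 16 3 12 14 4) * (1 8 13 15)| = |(0 10 6 16 3 12 14 4)(1 8 13 15)| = 8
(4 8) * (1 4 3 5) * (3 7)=(1 4 8 7 3 5)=[0, 4, 2, 5, 8, 1, 6, 3, 7]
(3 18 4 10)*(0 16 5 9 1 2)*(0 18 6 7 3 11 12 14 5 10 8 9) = (0 16 10 11 12 14 5)(1 2 18 4 8 9)(3 6 7) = [16, 2, 18, 6, 8, 0, 7, 3, 9, 1, 11, 12, 14, 13, 5, 15, 10, 17, 4]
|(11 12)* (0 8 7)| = 6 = |(0 8 7)(11 12)|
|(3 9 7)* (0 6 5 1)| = 12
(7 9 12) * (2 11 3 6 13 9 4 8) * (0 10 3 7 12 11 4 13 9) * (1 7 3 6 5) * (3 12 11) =(0 10 6 9 3 5 1 7 13)(2 4 8)(11 12) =[10, 7, 4, 5, 8, 1, 9, 13, 2, 3, 6, 12, 11, 0]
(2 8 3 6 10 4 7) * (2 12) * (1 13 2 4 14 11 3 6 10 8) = [0, 13, 1, 10, 7, 5, 8, 12, 6, 9, 14, 3, 4, 2, 11] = (1 13 2)(3 10 14 11)(4 7 12)(6 8)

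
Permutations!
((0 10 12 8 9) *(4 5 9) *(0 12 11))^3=(4 12 5 8 9)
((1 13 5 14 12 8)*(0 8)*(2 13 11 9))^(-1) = (0 12 14 5 13 2 9 11 1 8)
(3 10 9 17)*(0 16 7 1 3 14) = (0 16 7 1 3 10 9 17 14) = [16, 3, 2, 10, 4, 5, 6, 1, 8, 17, 9, 11, 12, 13, 0, 15, 7, 14]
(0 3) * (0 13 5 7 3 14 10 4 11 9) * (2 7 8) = [14, 1, 7, 13, 11, 8, 6, 3, 2, 0, 4, 9, 12, 5, 10] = (0 14 10 4 11 9)(2 7 3 13 5 8)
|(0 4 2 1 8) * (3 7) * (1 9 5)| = 14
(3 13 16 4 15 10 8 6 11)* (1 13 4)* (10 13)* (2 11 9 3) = (1 10 8 6 9 3 4 15 13 16)(2 11) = [0, 10, 11, 4, 15, 5, 9, 7, 6, 3, 8, 2, 12, 16, 14, 13, 1]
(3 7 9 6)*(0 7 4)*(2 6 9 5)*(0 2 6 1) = (9)(0 7 5 6 3 4 2 1) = [7, 0, 1, 4, 2, 6, 3, 5, 8, 9]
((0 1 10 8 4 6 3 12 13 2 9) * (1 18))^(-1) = (0 9 2 13 12 3 6 4 8 10 1 18)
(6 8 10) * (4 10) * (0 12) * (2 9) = [12, 1, 9, 3, 10, 5, 8, 7, 4, 2, 6, 11, 0] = (0 12)(2 9)(4 10 6 8)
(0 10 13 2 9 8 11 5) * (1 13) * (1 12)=(0 10 12 1 13 2 9 8 11 5)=[10, 13, 9, 3, 4, 0, 6, 7, 11, 8, 12, 5, 1, 2]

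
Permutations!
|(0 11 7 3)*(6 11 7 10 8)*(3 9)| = |(0 7 9 3)(6 11 10 8)| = 4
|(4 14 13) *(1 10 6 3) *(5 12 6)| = 6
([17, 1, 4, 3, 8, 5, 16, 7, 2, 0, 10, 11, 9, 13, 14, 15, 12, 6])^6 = (17)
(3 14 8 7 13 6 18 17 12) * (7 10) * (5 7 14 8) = (3 8 10 14 5 7 13 6 18 17 12) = [0, 1, 2, 8, 4, 7, 18, 13, 10, 9, 14, 11, 3, 6, 5, 15, 16, 12, 17]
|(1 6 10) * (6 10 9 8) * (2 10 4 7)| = |(1 4 7 2 10)(6 9 8)| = 15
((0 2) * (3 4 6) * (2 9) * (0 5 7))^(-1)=((0 9 2 5 7)(3 4 6))^(-1)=(0 7 5 2 9)(3 6 4)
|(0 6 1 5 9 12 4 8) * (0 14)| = |(0 6 1 5 9 12 4 8 14)| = 9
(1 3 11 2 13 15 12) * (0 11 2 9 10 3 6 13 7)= [11, 6, 7, 2, 4, 5, 13, 0, 8, 10, 3, 9, 1, 15, 14, 12]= (0 11 9 10 3 2 7)(1 6 13 15 12)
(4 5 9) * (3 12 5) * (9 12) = (3 9 4)(5 12) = [0, 1, 2, 9, 3, 12, 6, 7, 8, 4, 10, 11, 5]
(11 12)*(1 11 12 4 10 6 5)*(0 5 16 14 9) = (0 5 1 11 4 10 6 16 14 9) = [5, 11, 2, 3, 10, 1, 16, 7, 8, 0, 6, 4, 12, 13, 9, 15, 14]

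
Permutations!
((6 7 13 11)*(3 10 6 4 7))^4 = (13)(3 10 6)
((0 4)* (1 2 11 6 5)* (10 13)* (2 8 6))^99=((0 4)(1 8 6 5)(2 11)(10 13))^99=(0 4)(1 5 6 8)(2 11)(10 13)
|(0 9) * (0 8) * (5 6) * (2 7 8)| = 10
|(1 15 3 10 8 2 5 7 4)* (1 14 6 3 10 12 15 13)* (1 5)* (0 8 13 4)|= 14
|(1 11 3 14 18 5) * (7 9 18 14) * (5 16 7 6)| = 20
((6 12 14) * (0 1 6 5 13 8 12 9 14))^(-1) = ((0 1 6 9 14 5 13 8 12))^(-1) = (0 12 8 13 5 14 9 6 1)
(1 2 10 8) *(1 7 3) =[0, 2, 10, 1, 4, 5, 6, 3, 7, 9, 8] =(1 2 10 8 7 3)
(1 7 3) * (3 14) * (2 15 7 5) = (1 5 2 15 7 14 3) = [0, 5, 15, 1, 4, 2, 6, 14, 8, 9, 10, 11, 12, 13, 3, 7]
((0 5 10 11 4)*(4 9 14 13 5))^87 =(0 4)(5 9)(10 14)(11 13)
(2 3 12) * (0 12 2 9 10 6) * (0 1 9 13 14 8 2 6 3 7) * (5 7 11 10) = [12, 9, 11, 6, 4, 7, 1, 0, 2, 5, 3, 10, 13, 14, 8] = (0 12 13 14 8 2 11 10 3 6 1 9 5 7)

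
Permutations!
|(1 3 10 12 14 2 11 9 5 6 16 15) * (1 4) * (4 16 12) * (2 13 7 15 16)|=20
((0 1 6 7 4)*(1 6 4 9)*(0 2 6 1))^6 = (0 9 7 6 2 4 1)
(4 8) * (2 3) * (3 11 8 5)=[0, 1, 11, 2, 5, 3, 6, 7, 4, 9, 10, 8]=(2 11 8 4 5 3)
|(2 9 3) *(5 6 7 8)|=12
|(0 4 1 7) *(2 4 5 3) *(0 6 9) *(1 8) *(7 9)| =8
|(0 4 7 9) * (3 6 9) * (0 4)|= |(3 6 9 4 7)|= 5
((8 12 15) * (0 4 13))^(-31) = ((0 4 13)(8 12 15))^(-31) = (0 13 4)(8 15 12)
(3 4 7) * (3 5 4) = [0, 1, 2, 3, 7, 4, 6, 5] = (4 7 5)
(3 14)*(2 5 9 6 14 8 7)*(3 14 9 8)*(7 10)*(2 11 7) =[0, 1, 5, 3, 4, 8, 9, 11, 10, 6, 2, 7, 12, 13, 14] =(14)(2 5 8 10)(6 9)(7 11)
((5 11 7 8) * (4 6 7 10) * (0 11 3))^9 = ((0 11 10 4 6 7 8 5 3))^9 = (11)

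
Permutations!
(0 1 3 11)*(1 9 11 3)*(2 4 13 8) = [9, 1, 4, 3, 13, 5, 6, 7, 2, 11, 10, 0, 12, 8] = (0 9 11)(2 4 13 8)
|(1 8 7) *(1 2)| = |(1 8 7 2)| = 4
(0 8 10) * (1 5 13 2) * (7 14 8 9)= (0 9 7 14 8 10)(1 5 13 2)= [9, 5, 1, 3, 4, 13, 6, 14, 10, 7, 0, 11, 12, 2, 8]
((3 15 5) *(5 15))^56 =((15)(3 5))^56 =(15)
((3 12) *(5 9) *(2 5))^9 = ((2 5 9)(3 12))^9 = (3 12)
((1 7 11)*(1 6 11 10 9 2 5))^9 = (1 9)(2 7)(5 10)(6 11)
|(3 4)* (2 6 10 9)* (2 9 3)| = |(2 6 10 3 4)| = 5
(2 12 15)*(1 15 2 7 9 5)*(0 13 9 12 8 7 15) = (15)(0 13 9 5 1)(2 8 7 12) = [13, 0, 8, 3, 4, 1, 6, 12, 7, 5, 10, 11, 2, 9, 14, 15]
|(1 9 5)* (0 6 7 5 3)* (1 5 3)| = |(0 6 7 3)(1 9)| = 4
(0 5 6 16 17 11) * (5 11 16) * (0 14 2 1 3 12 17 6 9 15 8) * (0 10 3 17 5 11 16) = (0 16 6 11 14 2 1 17)(3 12 5 9 15 8 10) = [16, 17, 1, 12, 4, 9, 11, 7, 10, 15, 3, 14, 5, 13, 2, 8, 6, 0]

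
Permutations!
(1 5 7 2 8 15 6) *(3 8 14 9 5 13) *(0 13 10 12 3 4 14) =(0 13 4 14 9 5 7 2)(1 10 12 3 8 15 6) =[13, 10, 0, 8, 14, 7, 1, 2, 15, 5, 12, 11, 3, 4, 9, 6]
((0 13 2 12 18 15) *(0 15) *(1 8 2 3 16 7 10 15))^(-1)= ((0 13 3 16 7 10 15 1 8 2 12 18))^(-1)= (0 18 12 2 8 1 15 10 7 16 3 13)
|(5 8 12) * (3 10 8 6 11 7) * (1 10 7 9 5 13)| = |(1 10 8 12 13)(3 7)(5 6 11 9)| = 20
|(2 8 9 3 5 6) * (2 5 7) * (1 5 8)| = 8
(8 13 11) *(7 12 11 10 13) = (7 12 11 8)(10 13) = [0, 1, 2, 3, 4, 5, 6, 12, 7, 9, 13, 8, 11, 10]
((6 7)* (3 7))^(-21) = (7)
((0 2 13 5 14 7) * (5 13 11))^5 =((0 2 11 5 14 7))^5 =(0 7 14 5 11 2)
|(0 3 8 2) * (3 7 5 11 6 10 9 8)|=9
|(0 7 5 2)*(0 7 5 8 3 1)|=|(0 5 2 7 8 3 1)|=7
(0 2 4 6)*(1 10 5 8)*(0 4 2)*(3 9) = (1 10 5 8)(3 9)(4 6) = [0, 10, 2, 9, 6, 8, 4, 7, 1, 3, 5]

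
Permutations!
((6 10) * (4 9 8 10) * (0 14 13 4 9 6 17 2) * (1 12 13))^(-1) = (0 2 17 10 8 9 6 4 13 12 1 14)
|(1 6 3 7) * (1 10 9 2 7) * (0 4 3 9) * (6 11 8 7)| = |(0 4 3 1 11 8 7 10)(2 6 9)| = 24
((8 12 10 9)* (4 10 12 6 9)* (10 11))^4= ((12)(4 11 10)(6 9 8))^4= (12)(4 11 10)(6 9 8)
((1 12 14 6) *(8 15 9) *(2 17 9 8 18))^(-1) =((1 12 14 6)(2 17 9 18)(8 15))^(-1) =(1 6 14 12)(2 18 9 17)(8 15)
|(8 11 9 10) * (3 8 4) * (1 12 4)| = |(1 12 4 3 8 11 9 10)| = 8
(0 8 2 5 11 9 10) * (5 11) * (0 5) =(0 8 2 11 9 10 5) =[8, 1, 11, 3, 4, 0, 6, 7, 2, 10, 5, 9]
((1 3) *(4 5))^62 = ((1 3)(4 5))^62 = (5)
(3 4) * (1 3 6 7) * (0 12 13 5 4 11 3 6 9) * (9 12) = (0 9)(1 6 7)(3 11)(4 12 13 5) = [9, 6, 2, 11, 12, 4, 7, 1, 8, 0, 10, 3, 13, 5]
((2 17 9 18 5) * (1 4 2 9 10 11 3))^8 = (1 4 2 17 10 11 3)(5 18 9)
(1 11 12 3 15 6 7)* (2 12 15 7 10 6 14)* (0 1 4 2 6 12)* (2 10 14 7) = (0 1 11 15 7 4 10 12 3 2)(6 14) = [1, 11, 0, 2, 10, 5, 14, 4, 8, 9, 12, 15, 3, 13, 6, 7]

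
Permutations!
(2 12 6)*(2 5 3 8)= (2 12 6 5 3 8)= [0, 1, 12, 8, 4, 3, 5, 7, 2, 9, 10, 11, 6]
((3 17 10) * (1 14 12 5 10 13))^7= ((1 14 12 5 10 3 17 13))^7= (1 13 17 3 10 5 12 14)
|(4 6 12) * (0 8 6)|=|(0 8 6 12 4)|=5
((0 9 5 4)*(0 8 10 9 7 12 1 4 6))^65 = (0 8)(1 5)(4 6)(7 10)(9 12)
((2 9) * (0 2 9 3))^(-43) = (9)(0 3 2)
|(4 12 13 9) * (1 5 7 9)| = 7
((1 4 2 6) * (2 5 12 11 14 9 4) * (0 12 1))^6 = (0 5 11 2 9)(1 14 6 4 12)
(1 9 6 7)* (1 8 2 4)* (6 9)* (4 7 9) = [0, 6, 7, 3, 1, 5, 9, 8, 2, 4] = (1 6 9 4)(2 7 8)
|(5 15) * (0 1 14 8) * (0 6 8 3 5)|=6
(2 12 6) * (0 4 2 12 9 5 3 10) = (0 4 2 9 5 3 10)(6 12) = [4, 1, 9, 10, 2, 3, 12, 7, 8, 5, 0, 11, 6]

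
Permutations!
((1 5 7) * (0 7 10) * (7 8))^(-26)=((0 8 7 1 5 10))^(-26)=(0 5 7)(1 8 10)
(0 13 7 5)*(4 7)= (0 13 4 7 5)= [13, 1, 2, 3, 7, 0, 6, 5, 8, 9, 10, 11, 12, 4]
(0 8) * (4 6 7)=(0 8)(4 6 7)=[8, 1, 2, 3, 6, 5, 7, 4, 0]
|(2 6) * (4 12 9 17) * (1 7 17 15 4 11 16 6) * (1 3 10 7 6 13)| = |(1 6 2 3 10 7 17 11 16 13)(4 12 9 15)| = 20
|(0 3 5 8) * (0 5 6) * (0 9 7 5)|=|(0 3 6 9 7 5 8)|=7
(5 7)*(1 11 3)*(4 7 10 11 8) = (1 8 4 7 5 10 11 3) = [0, 8, 2, 1, 7, 10, 6, 5, 4, 9, 11, 3]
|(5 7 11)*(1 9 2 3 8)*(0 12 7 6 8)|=|(0 12 7 11 5 6 8 1 9 2 3)|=11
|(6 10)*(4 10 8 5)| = 5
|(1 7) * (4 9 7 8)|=5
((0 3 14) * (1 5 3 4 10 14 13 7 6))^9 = (0 4 10 14)(1 13)(3 6)(5 7)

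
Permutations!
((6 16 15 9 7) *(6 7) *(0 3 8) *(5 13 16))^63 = (5 15)(6 16)(9 13)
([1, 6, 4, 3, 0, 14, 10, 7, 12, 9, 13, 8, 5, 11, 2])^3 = (0 10 8 14)(1 13 12 2)(4 6 11 5)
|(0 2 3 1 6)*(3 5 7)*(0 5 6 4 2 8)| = 14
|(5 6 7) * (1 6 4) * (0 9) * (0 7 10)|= 8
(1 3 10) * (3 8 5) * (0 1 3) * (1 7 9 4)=(0 7 9 4 1 8 5)(3 10)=[7, 8, 2, 10, 1, 0, 6, 9, 5, 4, 3]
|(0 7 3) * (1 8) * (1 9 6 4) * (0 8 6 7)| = |(1 6 4)(3 8 9 7)| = 12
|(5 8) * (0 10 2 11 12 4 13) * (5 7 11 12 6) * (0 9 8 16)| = |(0 10 2 12 4 13 9 8 7 11 6 5 16)| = 13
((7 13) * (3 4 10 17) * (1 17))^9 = ((1 17 3 4 10)(7 13))^9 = (1 10 4 3 17)(7 13)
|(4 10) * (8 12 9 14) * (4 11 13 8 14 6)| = |(14)(4 10 11 13 8 12 9 6)| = 8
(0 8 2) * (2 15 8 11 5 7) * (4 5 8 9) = (0 11 8 15 9 4 5 7 2) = [11, 1, 0, 3, 5, 7, 6, 2, 15, 4, 10, 8, 12, 13, 14, 9]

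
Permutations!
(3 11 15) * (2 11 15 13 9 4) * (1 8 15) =(1 8 15 3)(2 11 13 9 4) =[0, 8, 11, 1, 2, 5, 6, 7, 15, 4, 10, 13, 12, 9, 14, 3]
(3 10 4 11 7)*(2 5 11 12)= [0, 1, 5, 10, 12, 11, 6, 3, 8, 9, 4, 7, 2]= (2 5 11 7 3 10 4 12)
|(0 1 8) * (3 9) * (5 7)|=6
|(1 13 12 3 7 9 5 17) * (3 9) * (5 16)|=14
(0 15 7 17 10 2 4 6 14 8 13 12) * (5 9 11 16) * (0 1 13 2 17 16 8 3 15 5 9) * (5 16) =(0 16 9 11 8 2 4 6 14 3 15 7 5)(1 13 12)(10 17) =[16, 13, 4, 15, 6, 0, 14, 5, 2, 11, 17, 8, 1, 12, 3, 7, 9, 10]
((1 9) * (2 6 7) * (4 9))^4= (1 4 9)(2 6 7)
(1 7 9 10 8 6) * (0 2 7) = [2, 0, 7, 3, 4, 5, 1, 9, 6, 10, 8] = (0 2 7 9 10 8 6 1)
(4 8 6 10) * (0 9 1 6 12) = (0 9 1 6 10 4 8 12) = [9, 6, 2, 3, 8, 5, 10, 7, 12, 1, 4, 11, 0]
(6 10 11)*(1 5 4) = [0, 5, 2, 3, 1, 4, 10, 7, 8, 9, 11, 6] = (1 5 4)(6 10 11)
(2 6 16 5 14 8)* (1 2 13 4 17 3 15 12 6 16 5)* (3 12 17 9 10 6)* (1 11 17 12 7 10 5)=(1 2 16 11 17 7 10 6)(3 15 12)(4 9 5 14 8 13)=[0, 2, 16, 15, 9, 14, 1, 10, 13, 5, 6, 17, 3, 4, 8, 12, 11, 7]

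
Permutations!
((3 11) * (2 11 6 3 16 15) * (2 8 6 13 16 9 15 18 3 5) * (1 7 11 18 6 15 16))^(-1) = (1 13 3 18 2 5 6 16 9 11 7)(8 15)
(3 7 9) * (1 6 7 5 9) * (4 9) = (1 6 7)(3 5 4 9) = [0, 6, 2, 5, 9, 4, 7, 1, 8, 3]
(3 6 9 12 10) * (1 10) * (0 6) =[6, 10, 2, 0, 4, 5, 9, 7, 8, 12, 3, 11, 1] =(0 6 9 12 1 10 3)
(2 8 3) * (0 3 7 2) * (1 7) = [3, 7, 8, 0, 4, 5, 6, 2, 1] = (0 3)(1 7 2 8)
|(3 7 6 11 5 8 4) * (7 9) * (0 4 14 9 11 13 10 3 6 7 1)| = |(0 4 6 13 10 3 11 5 8 14 9 1)| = 12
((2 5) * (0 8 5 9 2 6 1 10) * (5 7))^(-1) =(0 10 1 6 5 7 8)(2 9)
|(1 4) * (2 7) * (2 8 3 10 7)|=|(1 4)(3 10 7 8)|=4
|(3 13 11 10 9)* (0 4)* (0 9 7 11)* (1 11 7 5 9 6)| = 10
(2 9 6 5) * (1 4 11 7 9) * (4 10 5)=(1 10 5 2)(4 11 7 9 6)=[0, 10, 1, 3, 11, 2, 4, 9, 8, 6, 5, 7]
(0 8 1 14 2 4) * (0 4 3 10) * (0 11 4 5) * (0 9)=(0 8 1 14 2 3 10 11 4 5 9)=[8, 14, 3, 10, 5, 9, 6, 7, 1, 0, 11, 4, 12, 13, 2]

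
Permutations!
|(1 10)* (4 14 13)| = 6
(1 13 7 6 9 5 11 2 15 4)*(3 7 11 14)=(1 13 11 2 15 4)(3 7 6 9 5 14)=[0, 13, 15, 7, 1, 14, 9, 6, 8, 5, 10, 2, 12, 11, 3, 4]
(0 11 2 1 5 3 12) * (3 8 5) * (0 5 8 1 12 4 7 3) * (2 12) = (0 11 12 5 1)(3 4 7) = [11, 0, 2, 4, 7, 1, 6, 3, 8, 9, 10, 12, 5]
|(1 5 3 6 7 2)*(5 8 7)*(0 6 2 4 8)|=6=|(0 6 5 3 2 1)(4 8 7)|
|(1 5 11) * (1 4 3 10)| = 6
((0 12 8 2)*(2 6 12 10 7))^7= ((0 10 7 2)(6 12 8))^7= (0 2 7 10)(6 12 8)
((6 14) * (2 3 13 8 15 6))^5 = ((2 3 13 8 15 6 14))^5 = (2 6 8 3 14 15 13)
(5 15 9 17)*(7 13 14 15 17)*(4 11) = (4 11)(5 17)(7 13 14 15 9) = [0, 1, 2, 3, 11, 17, 6, 13, 8, 7, 10, 4, 12, 14, 15, 9, 16, 5]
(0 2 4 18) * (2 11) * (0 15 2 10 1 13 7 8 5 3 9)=[11, 13, 4, 9, 18, 3, 6, 8, 5, 0, 1, 10, 12, 7, 14, 2, 16, 17, 15]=(0 11 10 1 13 7 8 5 3 9)(2 4 18 15)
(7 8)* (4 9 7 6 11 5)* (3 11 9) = [0, 1, 2, 11, 3, 4, 9, 8, 6, 7, 10, 5] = (3 11 5 4)(6 9 7 8)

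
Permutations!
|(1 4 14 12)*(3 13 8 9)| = 4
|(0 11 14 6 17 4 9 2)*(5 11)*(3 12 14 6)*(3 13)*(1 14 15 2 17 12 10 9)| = 56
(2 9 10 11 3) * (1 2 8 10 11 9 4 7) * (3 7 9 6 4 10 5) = (1 2 10 6 4 9 11 7)(3 8 5) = [0, 2, 10, 8, 9, 3, 4, 1, 5, 11, 6, 7]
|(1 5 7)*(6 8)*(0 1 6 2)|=7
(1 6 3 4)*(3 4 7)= [0, 6, 2, 7, 1, 5, 4, 3]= (1 6 4)(3 7)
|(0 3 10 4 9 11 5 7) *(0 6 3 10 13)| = |(0 10 4 9 11 5 7 6 3 13)| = 10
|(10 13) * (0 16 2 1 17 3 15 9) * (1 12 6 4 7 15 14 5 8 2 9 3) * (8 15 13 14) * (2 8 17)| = |(0 16 9)(1 2 12 6 4 7 13 10 14 5 15 3 17)| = 39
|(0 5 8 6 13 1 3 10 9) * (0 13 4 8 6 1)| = |(0 5 6 4 8 1 3 10 9 13)| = 10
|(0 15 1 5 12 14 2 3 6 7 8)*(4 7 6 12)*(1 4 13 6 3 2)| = 35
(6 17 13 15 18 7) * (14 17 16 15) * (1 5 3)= (1 5 3)(6 16 15 18 7)(13 14 17)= [0, 5, 2, 1, 4, 3, 16, 6, 8, 9, 10, 11, 12, 14, 17, 18, 15, 13, 7]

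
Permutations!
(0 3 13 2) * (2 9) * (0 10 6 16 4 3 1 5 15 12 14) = (0 1 5 15 12 14)(2 10 6 16 4 3 13 9) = [1, 5, 10, 13, 3, 15, 16, 7, 8, 2, 6, 11, 14, 9, 0, 12, 4]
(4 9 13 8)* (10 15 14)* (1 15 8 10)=(1 15 14)(4 9 13 10 8)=[0, 15, 2, 3, 9, 5, 6, 7, 4, 13, 8, 11, 12, 10, 1, 14]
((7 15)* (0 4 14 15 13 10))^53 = (0 7 4 13 14 10 15)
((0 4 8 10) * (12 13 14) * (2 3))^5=(0 4 8 10)(2 3)(12 14 13)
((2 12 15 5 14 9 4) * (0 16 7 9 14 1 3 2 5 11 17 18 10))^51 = (0 1 17 9 12)(2 10 5 11 7)(3 18 4 15 16)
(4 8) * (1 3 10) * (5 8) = (1 3 10)(4 5 8) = [0, 3, 2, 10, 5, 8, 6, 7, 4, 9, 1]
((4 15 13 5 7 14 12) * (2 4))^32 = ((2 4 15 13 5 7 14 12))^32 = (15)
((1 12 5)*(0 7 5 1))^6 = ((0 7 5)(1 12))^6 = (12)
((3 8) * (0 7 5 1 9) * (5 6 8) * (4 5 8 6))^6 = ((0 7 4 5 1 9)(3 8))^6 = (9)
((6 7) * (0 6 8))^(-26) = ((0 6 7 8))^(-26) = (0 7)(6 8)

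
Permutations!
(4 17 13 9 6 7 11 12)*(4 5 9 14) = (4 17 13 14)(5 9 6 7 11 12) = [0, 1, 2, 3, 17, 9, 7, 11, 8, 6, 10, 12, 5, 14, 4, 15, 16, 13]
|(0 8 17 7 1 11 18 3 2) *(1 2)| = 20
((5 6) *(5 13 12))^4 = (13)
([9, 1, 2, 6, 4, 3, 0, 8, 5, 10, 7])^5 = [5, 1, 2, 7, 4, 10, 8, 0, 9, 3, 6]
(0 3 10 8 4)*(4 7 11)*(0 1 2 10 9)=(0 3 9)(1 2 10 8 7 11 4)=[3, 2, 10, 9, 1, 5, 6, 11, 7, 0, 8, 4]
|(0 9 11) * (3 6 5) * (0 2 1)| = |(0 9 11 2 1)(3 6 5)| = 15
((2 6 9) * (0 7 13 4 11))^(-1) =((0 7 13 4 11)(2 6 9))^(-1) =(0 11 4 13 7)(2 9 6)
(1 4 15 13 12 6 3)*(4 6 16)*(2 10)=(1 6 3)(2 10)(4 15 13 12 16)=[0, 6, 10, 1, 15, 5, 3, 7, 8, 9, 2, 11, 16, 12, 14, 13, 4]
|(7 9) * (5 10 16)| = 6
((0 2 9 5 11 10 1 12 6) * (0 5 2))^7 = ((1 12 6 5 11 10)(2 9))^7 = (1 12 6 5 11 10)(2 9)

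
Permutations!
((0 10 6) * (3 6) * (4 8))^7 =(0 6 3 10)(4 8)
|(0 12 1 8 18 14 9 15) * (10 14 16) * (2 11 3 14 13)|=|(0 12 1 8 18 16 10 13 2 11 3 14 9 15)|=14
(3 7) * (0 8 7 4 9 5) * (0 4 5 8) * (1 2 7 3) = [0, 2, 7, 5, 9, 4, 6, 1, 3, 8] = (1 2 7)(3 5 4 9 8)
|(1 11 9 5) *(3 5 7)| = 6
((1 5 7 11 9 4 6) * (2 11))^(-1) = ((1 5 7 2 11 9 4 6))^(-1) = (1 6 4 9 11 2 7 5)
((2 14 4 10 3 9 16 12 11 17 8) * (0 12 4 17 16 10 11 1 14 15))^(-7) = ((0 12 1 14 17 8 2 15)(3 9 10)(4 11 16))^(-7) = (0 12 1 14 17 8 2 15)(3 10 9)(4 16 11)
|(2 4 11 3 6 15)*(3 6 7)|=|(2 4 11 6 15)(3 7)|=10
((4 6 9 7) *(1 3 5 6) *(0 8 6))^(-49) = ((0 8 6 9 7 4 1 3 5))^(-49) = (0 4 8 1 6 3 9 5 7)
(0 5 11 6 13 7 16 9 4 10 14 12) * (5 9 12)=(0 9 4 10 14 5 11 6 13 7 16 12)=[9, 1, 2, 3, 10, 11, 13, 16, 8, 4, 14, 6, 0, 7, 5, 15, 12]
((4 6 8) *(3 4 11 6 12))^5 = (3 12 4)(6 11 8)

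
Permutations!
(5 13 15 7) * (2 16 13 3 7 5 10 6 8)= (2 16 13 15 5 3 7 10 6 8)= [0, 1, 16, 7, 4, 3, 8, 10, 2, 9, 6, 11, 12, 15, 14, 5, 13]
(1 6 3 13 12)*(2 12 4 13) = (1 6 3 2 12)(4 13) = [0, 6, 12, 2, 13, 5, 3, 7, 8, 9, 10, 11, 1, 4]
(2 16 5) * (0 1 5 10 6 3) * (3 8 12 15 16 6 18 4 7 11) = (0 1 5 2 6 8 12 15 16 10 18 4 7 11 3) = [1, 5, 6, 0, 7, 2, 8, 11, 12, 9, 18, 3, 15, 13, 14, 16, 10, 17, 4]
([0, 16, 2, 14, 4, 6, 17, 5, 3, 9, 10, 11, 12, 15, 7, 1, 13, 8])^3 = (1 15 13 16)(3 5 8 7 17 14 6)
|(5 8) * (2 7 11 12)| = |(2 7 11 12)(5 8)| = 4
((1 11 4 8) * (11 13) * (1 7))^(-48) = ((1 13 11 4 8 7))^(-48) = (13)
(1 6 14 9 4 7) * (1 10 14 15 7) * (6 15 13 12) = (1 15 7 10 14 9 4)(6 13 12) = [0, 15, 2, 3, 1, 5, 13, 10, 8, 4, 14, 11, 6, 12, 9, 7]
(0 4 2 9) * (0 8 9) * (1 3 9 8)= (0 4 2)(1 3 9)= [4, 3, 0, 9, 2, 5, 6, 7, 8, 1]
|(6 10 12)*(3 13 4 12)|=6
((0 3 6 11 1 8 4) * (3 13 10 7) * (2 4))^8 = (0 8 6 10 4 1 3 13 2 11 7)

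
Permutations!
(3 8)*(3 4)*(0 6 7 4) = (0 6 7 4 3 8) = [6, 1, 2, 8, 3, 5, 7, 4, 0]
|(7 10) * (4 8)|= |(4 8)(7 10)|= 2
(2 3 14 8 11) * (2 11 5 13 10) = (2 3 14 8 5 13 10) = [0, 1, 3, 14, 4, 13, 6, 7, 5, 9, 2, 11, 12, 10, 8]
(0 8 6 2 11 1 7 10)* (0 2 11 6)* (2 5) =(0 8)(1 7 10 5 2 6 11) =[8, 7, 6, 3, 4, 2, 11, 10, 0, 9, 5, 1]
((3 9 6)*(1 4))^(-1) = (1 4)(3 6 9)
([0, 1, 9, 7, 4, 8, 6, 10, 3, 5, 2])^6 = (2 10 7 3 8 5 9)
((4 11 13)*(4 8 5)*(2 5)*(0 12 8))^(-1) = (0 13 11 4 5 2 8 12)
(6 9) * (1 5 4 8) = [0, 5, 2, 3, 8, 4, 9, 7, 1, 6] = (1 5 4 8)(6 9)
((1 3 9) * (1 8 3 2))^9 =((1 2)(3 9 8))^9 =(9)(1 2)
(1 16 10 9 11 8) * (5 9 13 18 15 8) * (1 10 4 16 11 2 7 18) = (1 11 5 9 2 7 18 15 8 10 13)(4 16) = [0, 11, 7, 3, 16, 9, 6, 18, 10, 2, 13, 5, 12, 1, 14, 8, 4, 17, 15]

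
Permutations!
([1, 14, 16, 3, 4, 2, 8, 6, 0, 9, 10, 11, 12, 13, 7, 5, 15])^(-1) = [8, 0, 5, 3, 4, 15, 7, 14, 6, 9, 10, 11, 12, 13, 1, 16, 2]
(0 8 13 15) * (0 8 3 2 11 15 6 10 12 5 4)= (0 3 2 11 15 8 13 6 10 12 5 4)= [3, 1, 11, 2, 0, 4, 10, 7, 13, 9, 12, 15, 5, 6, 14, 8]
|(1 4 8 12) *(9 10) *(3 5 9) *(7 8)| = 20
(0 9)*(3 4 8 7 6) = (0 9)(3 4 8 7 6) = [9, 1, 2, 4, 8, 5, 3, 6, 7, 0]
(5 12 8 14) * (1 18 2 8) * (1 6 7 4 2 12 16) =[0, 18, 8, 3, 2, 16, 7, 4, 14, 9, 10, 11, 6, 13, 5, 15, 1, 17, 12] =(1 18 12 6 7 4 2 8 14 5 16)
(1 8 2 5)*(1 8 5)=(1 5 8 2)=[0, 5, 1, 3, 4, 8, 6, 7, 2]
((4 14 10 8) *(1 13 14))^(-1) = (1 4 8 10 14 13)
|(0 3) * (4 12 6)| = |(0 3)(4 12 6)| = 6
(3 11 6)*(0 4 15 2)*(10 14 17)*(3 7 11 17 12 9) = (0 4 15 2)(3 17 10 14 12 9)(6 7 11) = [4, 1, 0, 17, 15, 5, 7, 11, 8, 3, 14, 6, 9, 13, 12, 2, 16, 10]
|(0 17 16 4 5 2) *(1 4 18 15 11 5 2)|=|(0 17 16 18 15 11 5 1 4 2)|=10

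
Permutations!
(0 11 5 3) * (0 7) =(0 11 5 3 7) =[11, 1, 2, 7, 4, 3, 6, 0, 8, 9, 10, 5]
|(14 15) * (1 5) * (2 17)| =2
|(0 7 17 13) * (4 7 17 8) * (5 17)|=12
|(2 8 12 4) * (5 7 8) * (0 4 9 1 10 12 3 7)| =|(0 4 2 5)(1 10 12 9)(3 7 8)| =12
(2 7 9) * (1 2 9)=(9)(1 2 7)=[0, 2, 7, 3, 4, 5, 6, 1, 8, 9]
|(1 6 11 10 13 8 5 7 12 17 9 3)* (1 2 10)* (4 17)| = 33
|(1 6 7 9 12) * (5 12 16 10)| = |(1 6 7 9 16 10 5 12)| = 8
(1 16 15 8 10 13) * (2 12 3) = (1 16 15 8 10 13)(2 12 3) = [0, 16, 12, 2, 4, 5, 6, 7, 10, 9, 13, 11, 3, 1, 14, 8, 15]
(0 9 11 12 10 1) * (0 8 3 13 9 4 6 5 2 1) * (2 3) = [4, 8, 1, 13, 6, 3, 5, 7, 2, 11, 0, 12, 10, 9] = (0 4 6 5 3 13 9 11 12 10)(1 8 2)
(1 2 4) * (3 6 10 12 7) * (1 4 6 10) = [0, 2, 6, 10, 4, 5, 1, 3, 8, 9, 12, 11, 7] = (1 2 6)(3 10 12 7)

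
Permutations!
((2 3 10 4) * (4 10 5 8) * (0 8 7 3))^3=((10)(0 8 4 2)(3 5 7))^3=(10)(0 2 4 8)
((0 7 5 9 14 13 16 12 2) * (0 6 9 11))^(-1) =(0 11 5 7)(2 12 16 13 14 9 6)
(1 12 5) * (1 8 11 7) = (1 12 5 8 11 7) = [0, 12, 2, 3, 4, 8, 6, 1, 11, 9, 10, 7, 5]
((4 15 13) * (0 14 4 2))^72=((0 14 4 15 13 2))^72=(15)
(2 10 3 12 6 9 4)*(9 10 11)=[0, 1, 11, 12, 2, 5, 10, 7, 8, 4, 3, 9, 6]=(2 11 9 4)(3 12 6 10)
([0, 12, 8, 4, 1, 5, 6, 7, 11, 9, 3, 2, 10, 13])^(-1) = [0, 4, 11, 10, 3, 5, 6, 7, 2, 9, 12, 8, 1, 13]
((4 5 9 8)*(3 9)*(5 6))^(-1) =((3 9 8 4 6 5))^(-1) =(3 5 6 4 8 9)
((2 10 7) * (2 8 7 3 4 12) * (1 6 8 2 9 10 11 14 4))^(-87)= ((1 6 8 7 2 11 14 4 12 9 10 3))^(-87)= (1 9 14 7)(2 6 10 4)(3 12 11 8)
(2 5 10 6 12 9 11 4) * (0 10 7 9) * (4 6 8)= (0 10 8 4 2 5 7 9 11 6 12)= [10, 1, 5, 3, 2, 7, 12, 9, 4, 11, 8, 6, 0]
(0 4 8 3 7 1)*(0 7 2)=(0 4 8 3 2)(1 7)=[4, 7, 0, 2, 8, 5, 6, 1, 3]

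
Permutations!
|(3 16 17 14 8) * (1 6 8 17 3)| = |(1 6 8)(3 16)(14 17)| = 6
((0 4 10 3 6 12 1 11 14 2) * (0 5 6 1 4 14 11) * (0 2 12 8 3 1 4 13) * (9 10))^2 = (0 12)(1 5 8 4 10 2 6 3 9)(13 14)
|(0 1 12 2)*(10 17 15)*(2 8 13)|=6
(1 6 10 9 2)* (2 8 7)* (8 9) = (1 6 10 8 7 2) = [0, 6, 1, 3, 4, 5, 10, 2, 7, 9, 8]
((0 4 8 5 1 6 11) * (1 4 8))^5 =((0 8 5 4 1 6 11))^5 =(0 6 4 8 11 1 5)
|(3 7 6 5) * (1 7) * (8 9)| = 10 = |(1 7 6 5 3)(8 9)|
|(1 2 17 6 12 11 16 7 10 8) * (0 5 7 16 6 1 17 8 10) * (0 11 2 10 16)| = |(0 5 7 11 6 12 2 8 17 1 10 16)| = 12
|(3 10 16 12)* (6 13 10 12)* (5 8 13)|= |(3 12)(5 8 13 10 16 6)|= 6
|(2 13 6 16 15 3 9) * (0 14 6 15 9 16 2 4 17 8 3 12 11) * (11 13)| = |(0 14 6 2 11)(3 16 9 4 17 8)(12 13 15)| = 30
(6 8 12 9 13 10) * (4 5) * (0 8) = (0 8 12 9 13 10 6)(4 5) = [8, 1, 2, 3, 5, 4, 0, 7, 12, 13, 6, 11, 9, 10]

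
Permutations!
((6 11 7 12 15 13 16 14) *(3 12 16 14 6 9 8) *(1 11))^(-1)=((1 11 7 16 6)(3 12 15 13 14 9 8))^(-1)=(1 6 16 7 11)(3 8 9 14 13 15 12)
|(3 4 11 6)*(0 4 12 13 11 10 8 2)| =|(0 4 10 8 2)(3 12 13 11 6)| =5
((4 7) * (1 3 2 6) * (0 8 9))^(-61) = ((0 8 9)(1 3 2 6)(4 7))^(-61) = (0 9 8)(1 6 2 3)(4 7)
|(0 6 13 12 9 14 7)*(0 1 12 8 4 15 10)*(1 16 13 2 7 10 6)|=24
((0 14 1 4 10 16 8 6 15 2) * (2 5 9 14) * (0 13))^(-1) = ((0 2 13)(1 4 10 16 8 6 15 5 9 14))^(-1) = (0 13 2)(1 14 9 5 15 6 8 16 10 4)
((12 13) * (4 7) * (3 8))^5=((3 8)(4 7)(12 13))^5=(3 8)(4 7)(12 13)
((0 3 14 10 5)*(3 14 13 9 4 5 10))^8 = (0 14 3 13 9 4 5)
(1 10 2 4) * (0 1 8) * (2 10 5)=(10)(0 1 5 2 4 8)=[1, 5, 4, 3, 8, 2, 6, 7, 0, 9, 10]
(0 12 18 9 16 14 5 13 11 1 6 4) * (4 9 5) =(0 12 18 5 13 11 1 6 9 16 14 4) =[12, 6, 2, 3, 0, 13, 9, 7, 8, 16, 10, 1, 18, 11, 4, 15, 14, 17, 5]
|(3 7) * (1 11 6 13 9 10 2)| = 14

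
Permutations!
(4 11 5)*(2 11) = (2 11 5 4) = [0, 1, 11, 3, 2, 4, 6, 7, 8, 9, 10, 5]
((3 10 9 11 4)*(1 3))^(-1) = ((1 3 10 9 11 4))^(-1) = (1 4 11 9 10 3)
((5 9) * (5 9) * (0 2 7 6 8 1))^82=((9)(0 2 7 6 8 1))^82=(9)(0 8 7)(1 6 2)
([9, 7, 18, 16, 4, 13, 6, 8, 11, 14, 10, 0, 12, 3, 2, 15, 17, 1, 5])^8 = (0 16 14 1 18 8 13)(2 7 5 11 3 9 17)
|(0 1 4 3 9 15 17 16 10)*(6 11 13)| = |(0 1 4 3 9 15 17 16 10)(6 11 13)| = 9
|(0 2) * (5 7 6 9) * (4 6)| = |(0 2)(4 6 9 5 7)| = 10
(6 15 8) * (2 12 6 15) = (2 12 6)(8 15) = [0, 1, 12, 3, 4, 5, 2, 7, 15, 9, 10, 11, 6, 13, 14, 8]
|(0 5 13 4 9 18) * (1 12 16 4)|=9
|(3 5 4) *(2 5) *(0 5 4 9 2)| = 6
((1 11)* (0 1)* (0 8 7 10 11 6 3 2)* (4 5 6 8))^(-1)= (0 2 3 6 5 4 11 10 7 8 1)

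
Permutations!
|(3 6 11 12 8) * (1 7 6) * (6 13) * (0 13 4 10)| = |(0 13 6 11 12 8 3 1 7 4 10)| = 11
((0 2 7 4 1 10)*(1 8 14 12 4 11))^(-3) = (0 11)(1 2)(4 8 14 12)(7 10) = ((0 2 7 11 1 10)(4 8 14 12))^(-3)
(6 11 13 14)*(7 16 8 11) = (6 7 16 8 11 13 14) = [0, 1, 2, 3, 4, 5, 7, 16, 11, 9, 10, 13, 12, 14, 6, 15, 8]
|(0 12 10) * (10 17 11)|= 5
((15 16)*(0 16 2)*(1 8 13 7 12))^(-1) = ((0 16 15 2)(1 8 13 7 12))^(-1) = (0 2 15 16)(1 12 7 13 8)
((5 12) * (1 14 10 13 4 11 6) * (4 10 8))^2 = (1 8 11)(4 6 14)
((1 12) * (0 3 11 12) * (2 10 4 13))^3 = (0 12 3 1 11)(2 13 4 10)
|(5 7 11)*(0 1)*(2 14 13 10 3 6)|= |(0 1)(2 14 13 10 3 6)(5 7 11)|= 6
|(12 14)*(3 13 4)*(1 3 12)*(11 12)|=7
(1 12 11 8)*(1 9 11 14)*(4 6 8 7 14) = (1 12 4 6 8 9 11 7 14) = [0, 12, 2, 3, 6, 5, 8, 14, 9, 11, 10, 7, 4, 13, 1]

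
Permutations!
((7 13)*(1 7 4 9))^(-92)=((1 7 13 4 9))^(-92)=(1 4 7 9 13)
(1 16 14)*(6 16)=(1 6 16 14)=[0, 6, 2, 3, 4, 5, 16, 7, 8, 9, 10, 11, 12, 13, 1, 15, 14]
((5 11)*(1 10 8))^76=(11)(1 10 8)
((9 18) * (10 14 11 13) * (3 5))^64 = (18)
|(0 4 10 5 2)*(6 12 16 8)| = 20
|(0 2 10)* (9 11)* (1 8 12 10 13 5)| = 8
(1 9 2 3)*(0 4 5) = (0 4 5)(1 9 2 3) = [4, 9, 3, 1, 5, 0, 6, 7, 8, 2]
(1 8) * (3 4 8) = [0, 3, 2, 4, 8, 5, 6, 7, 1] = (1 3 4 8)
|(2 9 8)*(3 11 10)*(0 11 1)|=15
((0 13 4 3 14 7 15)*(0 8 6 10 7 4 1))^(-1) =(0 1 13)(3 4 14)(6 8 15 7 10)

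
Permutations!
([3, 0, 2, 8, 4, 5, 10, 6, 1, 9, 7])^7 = (0 1 8 3)(6 10 7)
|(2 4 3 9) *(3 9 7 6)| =|(2 4 9)(3 7 6)| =3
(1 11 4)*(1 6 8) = (1 11 4 6 8) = [0, 11, 2, 3, 6, 5, 8, 7, 1, 9, 10, 4]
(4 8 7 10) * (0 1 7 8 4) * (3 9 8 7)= (0 1 3 9 8 7 10)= [1, 3, 2, 9, 4, 5, 6, 10, 7, 8, 0]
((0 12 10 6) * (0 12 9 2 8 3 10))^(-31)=(0 9 2 8 3 10 6 12)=((0 9 2 8 3 10 6 12))^(-31)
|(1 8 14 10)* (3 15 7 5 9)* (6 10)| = |(1 8 14 6 10)(3 15 7 5 9)| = 5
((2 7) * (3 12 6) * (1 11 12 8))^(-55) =(1 8 3 6 12 11)(2 7) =((1 11 12 6 3 8)(2 7))^(-55)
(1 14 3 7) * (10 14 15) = (1 15 10 14 3 7) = [0, 15, 2, 7, 4, 5, 6, 1, 8, 9, 14, 11, 12, 13, 3, 10]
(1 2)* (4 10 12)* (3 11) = (1 2)(3 11)(4 10 12) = [0, 2, 1, 11, 10, 5, 6, 7, 8, 9, 12, 3, 4]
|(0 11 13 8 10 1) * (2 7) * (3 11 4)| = |(0 4 3 11 13 8 10 1)(2 7)| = 8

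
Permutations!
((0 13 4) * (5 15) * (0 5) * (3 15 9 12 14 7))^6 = (0 14 4 3 9)(5 15 12 13 7)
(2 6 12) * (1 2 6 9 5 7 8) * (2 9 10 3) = (1 9 5 7 8)(2 10 3)(6 12) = [0, 9, 10, 2, 4, 7, 12, 8, 1, 5, 3, 11, 6]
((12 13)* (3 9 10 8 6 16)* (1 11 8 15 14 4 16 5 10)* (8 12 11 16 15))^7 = ((1 16 3 9)(4 15 14)(5 10 8 6)(11 12 13))^7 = (1 9 3 16)(4 15 14)(5 6 8 10)(11 12 13)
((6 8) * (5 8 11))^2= ((5 8 6 11))^2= (5 6)(8 11)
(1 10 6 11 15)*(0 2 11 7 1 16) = [2, 10, 11, 3, 4, 5, 7, 1, 8, 9, 6, 15, 12, 13, 14, 16, 0] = (0 2 11 15 16)(1 10 6 7)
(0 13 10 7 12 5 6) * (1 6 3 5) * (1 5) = (0 13 10 7 12 5 3 1 6) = [13, 6, 2, 1, 4, 3, 0, 12, 8, 9, 7, 11, 5, 10]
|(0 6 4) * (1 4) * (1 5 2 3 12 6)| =|(0 1 4)(2 3 12 6 5)| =15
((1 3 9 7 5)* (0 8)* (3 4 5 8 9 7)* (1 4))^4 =((0 9 3 7 8)(4 5))^4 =(0 8 7 3 9)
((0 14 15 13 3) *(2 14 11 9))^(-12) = (0 14)(2 3)(9 13)(11 15)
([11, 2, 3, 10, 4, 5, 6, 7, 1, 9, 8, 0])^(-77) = [11, 10, 8, 1, 4, 5, 6, 7, 3, 9, 2, 0]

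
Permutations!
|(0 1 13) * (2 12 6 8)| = 12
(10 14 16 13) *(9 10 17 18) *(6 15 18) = [0, 1, 2, 3, 4, 5, 15, 7, 8, 10, 14, 11, 12, 17, 16, 18, 13, 6, 9] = (6 15 18 9 10 14 16 13 17)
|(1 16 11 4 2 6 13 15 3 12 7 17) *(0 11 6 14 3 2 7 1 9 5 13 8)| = |(0 11 4 7 17 9 5 13 15 2 14 3 12 1 16 6 8)| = 17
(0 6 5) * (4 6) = (0 4 6 5) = [4, 1, 2, 3, 6, 0, 5]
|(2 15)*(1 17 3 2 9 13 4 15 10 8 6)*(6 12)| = |(1 17 3 2 10 8 12 6)(4 15 9 13)| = 8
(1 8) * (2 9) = (1 8)(2 9) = [0, 8, 9, 3, 4, 5, 6, 7, 1, 2]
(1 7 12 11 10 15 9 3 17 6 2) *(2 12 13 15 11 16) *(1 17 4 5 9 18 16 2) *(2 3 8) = [0, 7, 17, 4, 5, 9, 12, 13, 2, 8, 11, 10, 3, 15, 14, 18, 1, 6, 16] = (1 7 13 15 18 16)(2 17 6 12 3 4 5 9 8)(10 11)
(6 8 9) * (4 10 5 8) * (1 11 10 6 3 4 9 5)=[0, 11, 2, 4, 6, 8, 9, 7, 5, 3, 1, 10]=(1 11 10)(3 4 6 9)(5 8)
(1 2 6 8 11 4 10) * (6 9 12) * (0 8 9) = (0 8 11 4 10 1 2)(6 9 12) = [8, 2, 0, 3, 10, 5, 9, 7, 11, 12, 1, 4, 6]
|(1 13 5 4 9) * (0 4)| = |(0 4 9 1 13 5)| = 6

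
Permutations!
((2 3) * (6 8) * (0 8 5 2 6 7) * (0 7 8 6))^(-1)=((8)(0 6 5 2 3))^(-1)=(8)(0 3 2 5 6)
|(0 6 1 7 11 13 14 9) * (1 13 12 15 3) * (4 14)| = 6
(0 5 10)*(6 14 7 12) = (0 5 10)(6 14 7 12) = [5, 1, 2, 3, 4, 10, 14, 12, 8, 9, 0, 11, 6, 13, 7]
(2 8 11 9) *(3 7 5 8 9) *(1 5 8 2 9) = (1 5 2)(3 7 8 11) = [0, 5, 1, 7, 4, 2, 6, 8, 11, 9, 10, 3]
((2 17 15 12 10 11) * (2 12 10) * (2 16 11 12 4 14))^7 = ((2 17 15 10 12 16 11 4 14))^7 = (2 4 16 10 17 14 11 12 15)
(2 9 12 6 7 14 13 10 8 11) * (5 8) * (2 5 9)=(5 8 11)(6 7 14 13 10 9 12)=[0, 1, 2, 3, 4, 8, 7, 14, 11, 12, 9, 5, 6, 10, 13]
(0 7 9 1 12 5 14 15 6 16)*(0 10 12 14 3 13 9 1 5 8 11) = (0 7 1 14 15 6 16 10 12 8 11)(3 13 9 5) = [7, 14, 2, 13, 4, 3, 16, 1, 11, 5, 12, 0, 8, 9, 15, 6, 10]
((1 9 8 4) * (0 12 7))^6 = (12)(1 8)(4 9)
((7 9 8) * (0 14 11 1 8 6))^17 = (0 14 11 1 8 7 9 6)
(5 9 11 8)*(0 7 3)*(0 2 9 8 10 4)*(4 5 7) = (0 4)(2 9 11 10 5 8 7 3) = [4, 1, 9, 2, 0, 8, 6, 3, 7, 11, 5, 10]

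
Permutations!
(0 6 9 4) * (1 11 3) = (0 6 9 4)(1 11 3) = [6, 11, 2, 1, 0, 5, 9, 7, 8, 4, 10, 3]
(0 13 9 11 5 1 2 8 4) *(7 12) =(0 13 9 11 5 1 2 8 4)(7 12) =[13, 2, 8, 3, 0, 1, 6, 12, 4, 11, 10, 5, 7, 9]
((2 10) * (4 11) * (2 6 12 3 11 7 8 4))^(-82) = (2 6 3)(4 8 7)(10 12 11) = ((2 10 6 12 3 11)(4 7 8))^(-82)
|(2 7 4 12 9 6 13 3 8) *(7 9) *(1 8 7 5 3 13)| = 5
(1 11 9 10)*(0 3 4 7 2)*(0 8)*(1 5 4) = (0 3 1 11 9 10 5 4 7 2 8) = [3, 11, 8, 1, 7, 4, 6, 2, 0, 10, 5, 9]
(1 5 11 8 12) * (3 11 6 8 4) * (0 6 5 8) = (0 6)(1 8 12)(3 11 4) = [6, 8, 2, 11, 3, 5, 0, 7, 12, 9, 10, 4, 1]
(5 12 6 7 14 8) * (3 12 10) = [0, 1, 2, 12, 4, 10, 7, 14, 5, 9, 3, 11, 6, 13, 8] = (3 12 6 7 14 8 5 10)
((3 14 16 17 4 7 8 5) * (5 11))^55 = ((3 14 16 17 4 7 8 11 5))^55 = (3 14 16 17 4 7 8 11 5)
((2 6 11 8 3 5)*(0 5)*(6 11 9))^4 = ((0 5 2 11 8 3)(6 9))^4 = (0 8 2)(3 11 5)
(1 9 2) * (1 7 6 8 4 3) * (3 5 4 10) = (1 9 2 7 6 8 10 3)(4 5) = [0, 9, 7, 1, 5, 4, 8, 6, 10, 2, 3]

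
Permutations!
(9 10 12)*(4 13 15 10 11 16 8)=(4 13 15 10 12 9 11 16 8)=[0, 1, 2, 3, 13, 5, 6, 7, 4, 11, 12, 16, 9, 15, 14, 10, 8]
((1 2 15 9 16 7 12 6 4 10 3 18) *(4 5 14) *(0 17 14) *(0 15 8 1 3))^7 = ((0 17 14 4 10)(1 2 8)(3 18)(5 15 9 16 7 12 6))^7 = (0 14 10 17 4)(1 2 8)(3 18)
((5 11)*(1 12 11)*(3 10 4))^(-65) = ((1 12 11 5)(3 10 4))^(-65) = (1 5 11 12)(3 10 4)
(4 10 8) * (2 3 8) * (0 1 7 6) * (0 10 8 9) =[1, 7, 3, 9, 8, 5, 10, 6, 4, 0, 2] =(0 1 7 6 10 2 3 9)(4 8)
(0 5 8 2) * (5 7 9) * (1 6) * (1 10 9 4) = (0 7 4 1 6 10 9 5 8 2) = [7, 6, 0, 3, 1, 8, 10, 4, 2, 5, 9]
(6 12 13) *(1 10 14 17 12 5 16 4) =(1 10 14 17 12 13 6 5 16 4) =[0, 10, 2, 3, 1, 16, 5, 7, 8, 9, 14, 11, 13, 6, 17, 15, 4, 12]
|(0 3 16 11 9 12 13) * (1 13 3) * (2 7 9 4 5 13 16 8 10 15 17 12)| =42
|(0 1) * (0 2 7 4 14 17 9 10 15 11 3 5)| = |(0 1 2 7 4 14 17 9 10 15 11 3 5)| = 13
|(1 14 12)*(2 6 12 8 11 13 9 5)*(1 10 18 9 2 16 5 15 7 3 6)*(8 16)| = |(1 14 16 5 8 11 13 2)(3 6 12 10 18 9 15 7)| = 8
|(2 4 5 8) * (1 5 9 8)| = 4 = |(1 5)(2 4 9 8)|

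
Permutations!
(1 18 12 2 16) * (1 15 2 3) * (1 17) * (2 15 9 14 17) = (1 18 12 3 2 16 9 14 17) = [0, 18, 16, 2, 4, 5, 6, 7, 8, 14, 10, 11, 3, 13, 17, 15, 9, 1, 12]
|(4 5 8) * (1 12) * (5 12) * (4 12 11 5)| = 6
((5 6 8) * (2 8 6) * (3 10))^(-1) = (2 5 8)(3 10)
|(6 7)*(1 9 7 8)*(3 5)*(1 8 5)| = |(1 9 7 6 5 3)| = 6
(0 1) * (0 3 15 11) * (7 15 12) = (0 1 3 12 7 15 11) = [1, 3, 2, 12, 4, 5, 6, 15, 8, 9, 10, 0, 7, 13, 14, 11]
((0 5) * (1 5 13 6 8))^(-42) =((0 13 6 8 1 5))^(-42) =(13)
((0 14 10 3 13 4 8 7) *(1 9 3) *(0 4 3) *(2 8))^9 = (0 9 1 10 14)(2 8 7 4)(3 13)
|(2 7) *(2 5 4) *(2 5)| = 2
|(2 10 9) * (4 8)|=6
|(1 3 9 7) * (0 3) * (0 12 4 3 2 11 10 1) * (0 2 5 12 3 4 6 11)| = 11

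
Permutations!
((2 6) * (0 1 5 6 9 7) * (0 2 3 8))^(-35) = ((0 1 5 6 3 8)(2 9 7))^(-35) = (0 1 5 6 3 8)(2 9 7)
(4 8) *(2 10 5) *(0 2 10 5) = (0 2 5 10)(4 8) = [2, 1, 5, 3, 8, 10, 6, 7, 4, 9, 0]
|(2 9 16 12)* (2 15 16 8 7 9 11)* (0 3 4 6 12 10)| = 24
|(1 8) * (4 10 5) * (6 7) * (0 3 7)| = |(0 3 7 6)(1 8)(4 10 5)| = 12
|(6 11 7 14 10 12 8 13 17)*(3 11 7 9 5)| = |(3 11 9 5)(6 7 14 10 12 8 13 17)| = 8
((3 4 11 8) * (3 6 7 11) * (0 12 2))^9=(12)(3 4)(6 7 11 8)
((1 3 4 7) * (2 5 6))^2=(1 4)(2 6 5)(3 7)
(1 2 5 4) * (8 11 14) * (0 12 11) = (0 12 11 14 8)(1 2 5 4) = [12, 2, 5, 3, 1, 4, 6, 7, 0, 9, 10, 14, 11, 13, 8]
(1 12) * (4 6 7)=(1 12)(4 6 7)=[0, 12, 2, 3, 6, 5, 7, 4, 8, 9, 10, 11, 1]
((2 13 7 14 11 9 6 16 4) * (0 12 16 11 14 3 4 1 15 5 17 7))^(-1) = ((0 12 16 1 15 5 17 7 3 4 2 13)(6 11 9))^(-1) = (0 13 2 4 3 7 17 5 15 1 16 12)(6 9 11)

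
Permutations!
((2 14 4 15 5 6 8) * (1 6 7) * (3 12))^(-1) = ((1 6 8 2 14 4 15 5 7)(3 12))^(-1) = (1 7 5 15 4 14 2 8 6)(3 12)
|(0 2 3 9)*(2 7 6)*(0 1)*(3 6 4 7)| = 4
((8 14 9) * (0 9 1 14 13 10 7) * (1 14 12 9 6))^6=(14)(0 13 12)(1 7 8)(6 10 9)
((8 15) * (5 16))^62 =(16)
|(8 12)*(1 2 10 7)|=|(1 2 10 7)(8 12)|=4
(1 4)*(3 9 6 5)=(1 4)(3 9 6 5)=[0, 4, 2, 9, 1, 3, 5, 7, 8, 6]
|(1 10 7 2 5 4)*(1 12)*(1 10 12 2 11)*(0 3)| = |(0 3)(1 12 10 7 11)(2 5 4)| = 30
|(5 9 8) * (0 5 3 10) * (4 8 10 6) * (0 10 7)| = 4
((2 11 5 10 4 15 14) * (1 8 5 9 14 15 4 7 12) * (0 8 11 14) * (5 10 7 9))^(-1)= (15)(0 9 10 8)(1 12 7 5 11)(2 14)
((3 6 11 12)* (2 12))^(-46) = ((2 12 3 6 11))^(-46) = (2 11 6 3 12)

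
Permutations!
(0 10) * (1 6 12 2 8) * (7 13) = (0 10)(1 6 12 2 8)(7 13) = [10, 6, 8, 3, 4, 5, 12, 13, 1, 9, 0, 11, 2, 7]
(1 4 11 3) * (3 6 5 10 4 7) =(1 7 3)(4 11 6 5 10) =[0, 7, 2, 1, 11, 10, 5, 3, 8, 9, 4, 6]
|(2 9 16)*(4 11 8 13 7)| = |(2 9 16)(4 11 8 13 7)| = 15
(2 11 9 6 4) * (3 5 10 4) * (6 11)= [0, 1, 6, 5, 2, 10, 3, 7, 8, 11, 4, 9]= (2 6 3 5 10 4)(9 11)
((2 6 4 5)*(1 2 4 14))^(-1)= ((1 2 6 14)(4 5))^(-1)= (1 14 6 2)(4 5)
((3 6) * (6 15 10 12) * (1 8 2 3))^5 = ((1 8 2 3 15 10 12 6))^5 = (1 10 2 6 15 8 12 3)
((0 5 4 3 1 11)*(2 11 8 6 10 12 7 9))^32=((0 5 4 3 1 8 6 10 12 7 9 2 11))^32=(0 6 11 8 2 1 9 3 7 4 12 5 10)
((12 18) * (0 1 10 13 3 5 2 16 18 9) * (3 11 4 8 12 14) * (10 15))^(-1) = (0 9 12 8 4 11 13 10 15 1)(2 5 3 14 18 16)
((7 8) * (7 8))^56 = ((8))^56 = (8)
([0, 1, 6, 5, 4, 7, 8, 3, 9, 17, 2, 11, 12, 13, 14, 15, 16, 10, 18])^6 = [0, 1, 2, 3, 4, 5, 6, 7, 8, 9, 10, 11, 12, 13, 14, 15, 16, 17, 18]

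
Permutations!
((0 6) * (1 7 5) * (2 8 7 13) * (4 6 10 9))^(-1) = ((0 10 9 4 6)(1 13 2 8 7 5))^(-1) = (0 6 4 9 10)(1 5 7 8 2 13)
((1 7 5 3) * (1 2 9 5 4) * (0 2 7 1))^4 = (0 3 2 7 9 4 5)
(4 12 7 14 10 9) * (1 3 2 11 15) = [0, 3, 11, 2, 12, 5, 6, 14, 8, 4, 9, 15, 7, 13, 10, 1] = (1 3 2 11 15)(4 12 7 14 10 9)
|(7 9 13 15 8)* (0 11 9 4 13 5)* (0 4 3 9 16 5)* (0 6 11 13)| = |(0 13 15 8 7 3 9 6 11 16 5 4)| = 12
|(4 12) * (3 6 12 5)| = 5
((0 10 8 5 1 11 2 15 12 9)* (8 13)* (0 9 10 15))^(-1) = ((0 15 12 10 13 8 5 1 11 2))^(-1) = (0 2 11 1 5 8 13 10 12 15)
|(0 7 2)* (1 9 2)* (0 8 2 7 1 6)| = |(0 1 9 7 6)(2 8)| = 10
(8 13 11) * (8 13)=(11 13)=[0, 1, 2, 3, 4, 5, 6, 7, 8, 9, 10, 13, 12, 11]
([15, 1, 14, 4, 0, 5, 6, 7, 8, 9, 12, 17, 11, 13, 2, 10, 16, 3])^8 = [0, 1, 2, 3, 4, 5, 6, 7, 8, 9, 10, 11, 12, 13, 14, 15, 16, 17]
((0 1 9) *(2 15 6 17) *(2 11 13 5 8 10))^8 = ((0 1 9)(2 15 6 17 11 13 5 8 10))^8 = (0 9 1)(2 10 8 5 13 11 17 6 15)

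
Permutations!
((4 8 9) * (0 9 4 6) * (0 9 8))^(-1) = (0 4 8)(6 9)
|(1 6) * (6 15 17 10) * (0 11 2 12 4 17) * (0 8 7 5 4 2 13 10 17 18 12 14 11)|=14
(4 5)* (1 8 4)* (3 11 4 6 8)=[0, 3, 2, 11, 5, 1, 8, 7, 6, 9, 10, 4]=(1 3 11 4 5)(6 8)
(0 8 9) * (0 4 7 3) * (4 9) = (9)(0 8 4 7 3) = [8, 1, 2, 0, 7, 5, 6, 3, 4, 9]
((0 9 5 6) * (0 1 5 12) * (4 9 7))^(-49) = (0 7 4 9 12)(1 6 5)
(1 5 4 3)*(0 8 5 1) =(0 8 5 4 3) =[8, 1, 2, 0, 3, 4, 6, 7, 5]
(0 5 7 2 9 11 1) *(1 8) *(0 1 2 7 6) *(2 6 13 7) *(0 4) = (0 5 13 7 2 9 11 8 6 4) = [5, 1, 9, 3, 0, 13, 4, 2, 6, 11, 10, 8, 12, 7]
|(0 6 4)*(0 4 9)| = 3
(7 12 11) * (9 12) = [0, 1, 2, 3, 4, 5, 6, 9, 8, 12, 10, 7, 11] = (7 9 12 11)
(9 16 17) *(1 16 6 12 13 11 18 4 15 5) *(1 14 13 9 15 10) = [0, 16, 2, 3, 10, 14, 12, 7, 8, 6, 1, 18, 9, 11, 13, 5, 17, 15, 4] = (1 16 17 15 5 14 13 11 18 4 10)(6 12 9)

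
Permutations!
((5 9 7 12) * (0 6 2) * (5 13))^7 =(0 6 2)(5 7 13 9 12)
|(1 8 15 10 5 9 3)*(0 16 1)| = 9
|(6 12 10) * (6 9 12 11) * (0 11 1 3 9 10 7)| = 8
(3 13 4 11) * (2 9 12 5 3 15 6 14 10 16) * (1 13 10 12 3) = [0, 13, 9, 10, 11, 1, 14, 7, 8, 3, 16, 15, 5, 4, 12, 6, 2] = (1 13 4 11 15 6 14 12 5)(2 9 3 10 16)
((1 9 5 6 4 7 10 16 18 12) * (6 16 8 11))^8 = (1 5 18)(4 10 11)(6 7 8)(9 16 12)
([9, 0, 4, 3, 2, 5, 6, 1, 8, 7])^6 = (0 7)(1 9)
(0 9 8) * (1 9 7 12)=(0 7 12 1 9 8)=[7, 9, 2, 3, 4, 5, 6, 12, 0, 8, 10, 11, 1]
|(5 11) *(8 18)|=|(5 11)(8 18)|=2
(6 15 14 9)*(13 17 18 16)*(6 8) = [0, 1, 2, 3, 4, 5, 15, 7, 6, 8, 10, 11, 12, 17, 9, 14, 13, 18, 16] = (6 15 14 9 8)(13 17 18 16)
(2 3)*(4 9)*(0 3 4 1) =(0 3 2 4 9 1) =[3, 0, 4, 2, 9, 5, 6, 7, 8, 1]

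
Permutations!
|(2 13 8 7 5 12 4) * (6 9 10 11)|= 28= |(2 13 8 7 5 12 4)(6 9 10 11)|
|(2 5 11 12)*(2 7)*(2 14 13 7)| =12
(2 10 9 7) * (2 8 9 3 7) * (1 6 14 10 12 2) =[0, 6, 12, 7, 4, 5, 14, 8, 9, 1, 3, 11, 2, 13, 10] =(1 6 14 10 3 7 8 9)(2 12)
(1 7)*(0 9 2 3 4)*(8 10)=(0 9 2 3 4)(1 7)(8 10)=[9, 7, 3, 4, 0, 5, 6, 1, 10, 2, 8]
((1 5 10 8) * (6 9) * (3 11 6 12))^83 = (1 8 10 5)(3 9 11 12 6)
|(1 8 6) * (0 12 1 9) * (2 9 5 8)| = |(0 12 1 2 9)(5 8 6)| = 15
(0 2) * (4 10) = [2, 1, 0, 3, 10, 5, 6, 7, 8, 9, 4] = (0 2)(4 10)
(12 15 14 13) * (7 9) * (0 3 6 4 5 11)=(0 3 6 4 5 11)(7 9)(12 15 14 13)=[3, 1, 2, 6, 5, 11, 4, 9, 8, 7, 10, 0, 15, 12, 13, 14]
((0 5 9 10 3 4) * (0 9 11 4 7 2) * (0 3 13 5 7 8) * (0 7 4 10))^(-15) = (2 3 8 7)(5 11 10 13)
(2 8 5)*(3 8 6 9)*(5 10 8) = [0, 1, 6, 5, 4, 2, 9, 7, 10, 3, 8] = (2 6 9 3 5)(8 10)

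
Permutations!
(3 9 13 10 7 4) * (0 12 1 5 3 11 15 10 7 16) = [12, 5, 2, 9, 11, 3, 6, 4, 8, 13, 16, 15, 1, 7, 14, 10, 0] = (0 12 1 5 3 9 13 7 4 11 15 10 16)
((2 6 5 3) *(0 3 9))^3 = (0 6)(2 9)(3 5)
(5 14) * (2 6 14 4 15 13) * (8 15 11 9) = (2 6 14 5 4 11 9 8 15 13) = [0, 1, 6, 3, 11, 4, 14, 7, 15, 8, 10, 9, 12, 2, 5, 13]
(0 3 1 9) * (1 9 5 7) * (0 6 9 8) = (0 3 8)(1 5 7)(6 9) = [3, 5, 2, 8, 4, 7, 9, 1, 0, 6]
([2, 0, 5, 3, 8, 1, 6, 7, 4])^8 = (8)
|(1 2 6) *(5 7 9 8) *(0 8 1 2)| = |(0 8 5 7 9 1)(2 6)| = 6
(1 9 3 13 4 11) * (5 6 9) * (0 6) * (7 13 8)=[6, 5, 2, 8, 11, 0, 9, 13, 7, 3, 10, 1, 12, 4]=(0 6 9 3 8 7 13 4 11 1 5)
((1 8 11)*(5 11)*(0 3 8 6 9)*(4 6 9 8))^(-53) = ((0 3 4 6 8 5 11 1 9))^(-53) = (0 3 4 6 8 5 11 1 9)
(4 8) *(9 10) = [0, 1, 2, 3, 8, 5, 6, 7, 4, 10, 9] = (4 8)(9 10)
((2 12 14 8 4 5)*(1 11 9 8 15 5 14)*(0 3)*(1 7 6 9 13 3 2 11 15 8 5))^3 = (0 7 5 3 12 9 13 2 6 11)(1 15)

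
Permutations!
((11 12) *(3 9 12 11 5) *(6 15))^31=((3 9 12 5)(6 15))^31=(3 5 12 9)(6 15)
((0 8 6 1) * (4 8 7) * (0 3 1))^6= (0 7 4 8 6)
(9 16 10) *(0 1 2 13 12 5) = (0 1 2 13 12 5)(9 16 10) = [1, 2, 13, 3, 4, 0, 6, 7, 8, 16, 9, 11, 5, 12, 14, 15, 10]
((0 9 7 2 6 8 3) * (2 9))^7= (0 6 3 2 8)(7 9)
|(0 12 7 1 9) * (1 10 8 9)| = 6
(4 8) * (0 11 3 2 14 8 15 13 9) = (0 11 3 2 14 8 4 15 13 9) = [11, 1, 14, 2, 15, 5, 6, 7, 4, 0, 10, 3, 12, 9, 8, 13]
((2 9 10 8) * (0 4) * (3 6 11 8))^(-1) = (0 4)(2 8 11 6 3 10 9)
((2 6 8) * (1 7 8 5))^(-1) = (1 5 6 2 8 7)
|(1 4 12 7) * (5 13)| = 4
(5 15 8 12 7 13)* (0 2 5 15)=(0 2 5)(7 13 15 8 12)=[2, 1, 5, 3, 4, 0, 6, 13, 12, 9, 10, 11, 7, 15, 14, 8]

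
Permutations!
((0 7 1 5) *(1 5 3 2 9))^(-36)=((0 7 5)(1 3 2 9))^(-36)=(9)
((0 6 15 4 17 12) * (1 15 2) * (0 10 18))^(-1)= ((0 6 2 1 15 4 17 12 10 18))^(-1)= (0 18 10 12 17 4 15 1 2 6)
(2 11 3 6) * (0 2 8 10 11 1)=(0 2 1)(3 6 8 10 11)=[2, 0, 1, 6, 4, 5, 8, 7, 10, 9, 11, 3]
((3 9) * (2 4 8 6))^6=(9)(2 8)(4 6)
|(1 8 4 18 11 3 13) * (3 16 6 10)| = 10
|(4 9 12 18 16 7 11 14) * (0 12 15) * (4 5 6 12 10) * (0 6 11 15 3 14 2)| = 18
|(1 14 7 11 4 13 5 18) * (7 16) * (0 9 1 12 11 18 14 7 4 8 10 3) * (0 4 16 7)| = |(0 9 1)(3 4 13 5 14 7 18 12 11 8 10)| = 33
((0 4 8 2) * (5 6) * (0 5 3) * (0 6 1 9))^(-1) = (0 9 1 5 2 8 4)(3 6)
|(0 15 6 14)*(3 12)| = 4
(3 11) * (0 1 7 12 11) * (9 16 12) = (0 1 7 9 16 12 11 3) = [1, 7, 2, 0, 4, 5, 6, 9, 8, 16, 10, 3, 11, 13, 14, 15, 12]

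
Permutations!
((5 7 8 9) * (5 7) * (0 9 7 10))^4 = ((0 9 10)(7 8))^4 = (0 9 10)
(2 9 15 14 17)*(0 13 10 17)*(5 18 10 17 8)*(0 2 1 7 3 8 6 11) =(0 13 17 1 7 3 8 5 18 10 6 11)(2 9 15 14) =[13, 7, 9, 8, 4, 18, 11, 3, 5, 15, 6, 0, 12, 17, 2, 14, 16, 1, 10]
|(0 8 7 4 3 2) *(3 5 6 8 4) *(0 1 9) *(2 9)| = |(0 4 5 6 8 7 3 9)(1 2)| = 8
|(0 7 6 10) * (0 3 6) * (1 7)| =3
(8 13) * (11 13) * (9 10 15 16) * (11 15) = [0, 1, 2, 3, 4, 5, 6, 7, 15, 10, 11, 13, 12, 8, 14, 16, 9] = (8 15 16 9 10 11 13)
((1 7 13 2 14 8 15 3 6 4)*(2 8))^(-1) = ((1 7 13 8 15 3 6 4)(2 14))^(-1) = (1 4 6 3 15 8 13 7)(2 14)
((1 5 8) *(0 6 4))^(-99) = ((0 6 4)(1 5 8))^(-99) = (8)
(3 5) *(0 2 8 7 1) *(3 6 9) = (0 2 8 7 1)(3 5 6 9) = [2, 0, 8, 5, 4, 6, 9, 1, 7, 3]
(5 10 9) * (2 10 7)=[0, 1, 10, 3, 4, 7, 6, 2, 8, 5, 9]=(2 10 9 5 7)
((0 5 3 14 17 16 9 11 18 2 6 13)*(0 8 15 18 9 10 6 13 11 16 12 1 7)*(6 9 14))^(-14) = ((0 5 3 6 11 14 17 12 1 7)(2 13 8 15 18)(9 16 10))^(-14) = (0 17 3 1 11)(2 13 8 15 18)(5 12 6 7 14)(9 16 10)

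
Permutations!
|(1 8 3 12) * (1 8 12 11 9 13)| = 7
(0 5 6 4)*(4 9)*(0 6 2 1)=(0 5 2 1)(4 6 9)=[5, 0, 1, 3, 6, 2, 9, 7, 8, 4]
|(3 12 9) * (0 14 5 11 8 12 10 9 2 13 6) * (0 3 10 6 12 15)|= |(0 14 5 11 8 15)(2 13 12)(3 6)(9 10)|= 6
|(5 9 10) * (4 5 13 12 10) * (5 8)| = 12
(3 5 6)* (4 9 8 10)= (3 5 6)(4 9 8 10)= [0, 1, 2, 5, 9, 6, 3, 7, 10, 8, 4]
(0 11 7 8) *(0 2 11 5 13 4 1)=[5, 0, 11, 3, 1, 13, 6, 8, 2, 9, 10, 7, 12, 4]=(0 5 13 4 1)(2 11 7 8)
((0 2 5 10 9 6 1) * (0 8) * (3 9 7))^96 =((0 2 5 10 7 3 9 6 1 8))^96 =(0 9 5 1 7)(2 6 10 8 3)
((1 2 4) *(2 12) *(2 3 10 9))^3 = (1 10 4 3 2 12 9)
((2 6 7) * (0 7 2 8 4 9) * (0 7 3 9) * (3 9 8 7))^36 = (0 9 3 8 4)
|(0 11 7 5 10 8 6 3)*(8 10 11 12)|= |(0 12 8 6 3)(5 11 7)|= 15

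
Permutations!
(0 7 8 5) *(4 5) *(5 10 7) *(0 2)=(0 5 2)(4 10 7 8)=[5, 1, 0, 3, 10, 2, 6, 8, 4, 9, 7]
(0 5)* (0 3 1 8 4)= (0 5 3 1 8 4)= [5, 8, 2, 1, 0, 3, 6, 7, 4]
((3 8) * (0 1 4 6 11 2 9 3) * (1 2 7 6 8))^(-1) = ((0 2 9 3 1 4 8)(6 11 7))^(-1) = (0 8 4 1 3 9 2)(6 7 11)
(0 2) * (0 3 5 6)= [2, 1, 3, 5, 4, 6, 0]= (0 2 3 5 6)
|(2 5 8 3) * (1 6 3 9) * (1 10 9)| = |(1 6 3 2 5 8)(9 10)| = 6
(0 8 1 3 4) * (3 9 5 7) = (0 8 1 9 5 7 3 4) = [8, 9, 2, 4, 0, 7, 6, 3, 1, 5]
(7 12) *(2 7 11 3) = (2 7 12 11 3) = [0, 1, 7, 2, 4, 5, 6, 12, 8, 9, 10, 3, 11]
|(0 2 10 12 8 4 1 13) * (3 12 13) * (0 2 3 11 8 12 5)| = 12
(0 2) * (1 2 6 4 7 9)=(0 6 4 7 9 1 2)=[6, 2, 0, 3, 7, 5, 4, 9, 8, 1]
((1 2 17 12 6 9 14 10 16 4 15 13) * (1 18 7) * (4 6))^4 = (1 4 7 12 18 17 13 2 15)(6 16 10 14 9)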